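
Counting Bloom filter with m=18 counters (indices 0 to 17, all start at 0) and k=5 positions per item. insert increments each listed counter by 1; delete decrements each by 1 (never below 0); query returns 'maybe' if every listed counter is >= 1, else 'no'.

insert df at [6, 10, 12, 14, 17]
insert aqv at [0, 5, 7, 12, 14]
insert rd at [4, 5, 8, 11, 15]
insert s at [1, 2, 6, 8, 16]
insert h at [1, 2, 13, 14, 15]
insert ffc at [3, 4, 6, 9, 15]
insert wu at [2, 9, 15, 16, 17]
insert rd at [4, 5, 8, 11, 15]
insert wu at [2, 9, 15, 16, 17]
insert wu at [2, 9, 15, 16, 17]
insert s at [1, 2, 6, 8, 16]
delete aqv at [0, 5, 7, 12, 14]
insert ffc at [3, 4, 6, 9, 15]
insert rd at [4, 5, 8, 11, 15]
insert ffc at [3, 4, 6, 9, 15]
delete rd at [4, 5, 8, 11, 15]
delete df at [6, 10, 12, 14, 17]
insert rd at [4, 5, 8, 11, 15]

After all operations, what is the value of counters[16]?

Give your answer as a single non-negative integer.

Answer: 5

Derivation:
Step 1: insert df at [6, 10, 12, 14, 17] -> counters=[0,0,0,0,0,0,1,0,0,0,1,0,1,0,1,0,0,1]
Step 2: insert aqv at [0, 5, 7, 12, 14] -> counters=[1,0,0,0,0,1,1,1,0,0,1,0,2,0,2,0,0,1]
Step 3: insert rd at [4, 5, 8, 11, 15] -> counters=[1,0,0,0,1,2,1,1,1,0,1,1,2,0,2,1,0,1]
Step 4: insert s at [1, 2, 6, 8, 16] -> counters=[1,1,1,0,1,2,2,1,2,0,1,1,2,0,2,1,1,1]
Step 5: insert h at [1, 2, 13, 14, 15] -> counters=[1,2,2,0,1,2,2,1,2,0,1,1,2,1,3,2,1,1]
Step 6: insert ffc at [3, 4, 6, 9, 15] -> counters=[1,2,2,1,2,2,3,1,2,1,1,1,2,1,3,3,1,1]
Step 7: insert wu at [2, 9, 15, 16, 17] -> counters=[1,2,3,1,2,2,3,1,2,2,1,1,2,1,3,4,2,2]
Step 8: insert rd at [4, 5, 8, 11, 15] -> counters=[1,2,3,1,3,3,3,1,3,2,1,2,2,1,3,5,2,2]
Step 9: insert wu at [2, 9, 15, 16, 17] -> counters=[1,2,4,1,3,3,3,1,3,3,1,2,2,1,3,6,3,3]
Step 10: insert wu at [2, 9, 15, 16, 17] -> counters=[1,2,5,1,3,3,3,1,3,4,1,2,2,1,3,7,4,4]
Step 11: insert s at [1, 2, 6, 8, 16] -> counters=[1,3,6,1,3,3,4,1,4,4,1,2,2,1,3,7,5,4]
Step 12: delete aqv at [0, 5, 7, 12, 14] -> counters=[0,3,6,1,3,2,4,0,4,4,1,2,1,1,2,7,5,4]
Step 13: insert ffc at [3, 4, 6, 9, 15] -> counters=[0,3,6,2,4,2,5,0,4,5,1,2,1,1,2,8,5,4]
Step 14: insert rd at [4, 5, 8, 11, 15] -> counters=[0,3,6,2,5,3,5,0,5,5,1,3,1,1,2,9,5,4]
Step 15: insert ffc at [3, 4, 6, 9, 15] -> counters=[0,3,6,3,6,3,6,0,5,6,1,3,1,1,2,10,5,4]
Step 16: delete rd at [4, 5, 8, 11, 15] -> counters=[0,3,6,3,5,2,6,0,4,6,1,2,1,1,2,9,5,4]
Step 17: delete df at [6, 10, 12, 14, 17] -> counters=[0,3,6,3,5,2,5,0,4,6,0,2,0,1,1,9,5,3]
Step 18: insert rd at [4, 5, 8, 11, 15] -> counters=[0,3,6,3,6,3,5,0,5,6,0,3,0,1,1,10,5,3]
Final counters=[0,3,6,3,6,3,5,0,5,6,0,3,0,1,1,10,5,3] -> counters[16]=5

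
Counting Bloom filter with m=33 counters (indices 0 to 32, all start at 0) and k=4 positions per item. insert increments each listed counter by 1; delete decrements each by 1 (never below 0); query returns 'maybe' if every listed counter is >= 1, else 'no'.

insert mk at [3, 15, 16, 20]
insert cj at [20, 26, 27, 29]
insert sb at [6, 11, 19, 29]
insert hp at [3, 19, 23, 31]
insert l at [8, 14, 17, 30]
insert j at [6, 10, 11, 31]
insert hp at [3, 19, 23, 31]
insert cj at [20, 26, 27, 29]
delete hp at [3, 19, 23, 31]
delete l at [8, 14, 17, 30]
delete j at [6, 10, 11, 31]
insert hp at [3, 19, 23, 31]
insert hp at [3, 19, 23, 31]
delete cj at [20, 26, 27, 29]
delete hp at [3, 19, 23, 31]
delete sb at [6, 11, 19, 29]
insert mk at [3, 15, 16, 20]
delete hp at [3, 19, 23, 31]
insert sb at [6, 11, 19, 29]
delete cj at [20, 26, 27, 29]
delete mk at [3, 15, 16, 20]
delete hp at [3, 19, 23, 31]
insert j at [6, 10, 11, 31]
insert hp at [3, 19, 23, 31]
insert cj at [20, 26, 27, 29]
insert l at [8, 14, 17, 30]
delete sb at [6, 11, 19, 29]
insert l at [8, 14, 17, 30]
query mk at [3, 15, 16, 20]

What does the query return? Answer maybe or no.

Step 1: insert mk at [3, 15, 16, 20] -> counters=[0,0,0,1,0,0,0,0,0,0,0,0,0,0,0,1,1,0,0,0,1,0,0,0,0,0,0,0,0,0,0,0,0]
Step 2: insert cj at [20, 26, 27, 29] -> counters=[0,0,0,1,0,0,0,0,0,0,0,0,0,0,0,1,1,0,0,0,2,0,0,0,0,0,1,1,0,1,0,0,0]
Step 3: insert sb at [6, 11, 19, 29] -> counters=[0,0,0,1,0,0,1,0,0,0,0,1,0,0,0,1,1,0,0,1,2,0,0,0,0,0,1,1,0,2,0,0,0]
Step 4: insert hp at [3, 19, 23, 31] -> counters=[0,0,0,2,0,0,1,0,0,0,0,1,0,0,0,1,1,0,0,2,2,0,0,1,0,0,1,1,0,2,0,1,0]
Step 5: insert l at [8, 14, 17, 30] -> counters=[0,0,0,2,0,0,1,0,1,0,0,1,0,0,1,1,1,1,0,2,2,0,0,1,0,0,1,1,0,2,1,1,0]
Step 6: insert j at [6, 10, 11, 31] -> counters=[0,0,0,2,0,0,2,0,1,0,1,2,0,0,1,1,1,1,0,2,2,0,0,1,0,0,1,1,0,2,1,2,0]
Step 7: insert hp at [3, 19, 23, 31] -> counters=[0,0,0,3,0,0,2,0,1,0,1,2,0,0,1,1,1,1,0,3,2,0,0,2,0,0,1,1,0,2,1,3,0]
Step 8: insert cj at [20, 26, 27, 29] -> counters=[0,0,0,3,0,0,2,0,1,0,1,2,0,0,1,1,1,1,0,3,3,0,0,2,0,0,2,2,0,3,1,3,0]
Step 9: delete hp at [3, 19, 23, 31] -> counters=[0,0,0,2,0,0,2,0,1,0,1,2,0,0,1,1,1,1,0,2,3,0,0,1,0,0,2,2,0,3,1,2,0]
Step 10: delete l at [8, 14, 17, 30] -> counters=[0,0,0,2,0,0,2,0,0,0,1,2,0,0,0,1,1,0,0,2,3,0,0,1,0,0,2,2,0,3,0,2,0]
Step 11: delete j at [6, 10, 11, 31] -> counters=[0,0,0,2,0,0,1,0,0,0,0,1,0,0,0,1,1,0,0,2,3,0,0,1,0,0,2,2,0,3,0,1,0]
Step 12: insert hp at [3, 19, 23, 31] -> counters=[0,0,0,3,0,0,1,0,0,0,0,1,0,0,0,1,1,0,0,3,3,0,0,2,0,0,2,2,0,3,0,2,0]
Step 13: insert hp at [3, 19, 23, 31] -> counters=[0,0,0,4,0,0,1,0,0,0,0,1,0,0,0,1,1,0,0,4,3,0,0,3,0,0,2,2,0,3,0,3,0]
Step 14: delete cj at [20, 26, 27, 29] -> counters=[0,0,0,4,0,0,1,0,0,0,0,1,0,0,0,1,1,0,0,4,2,0,0,3,0,0,1,1,0,2,0,3,0]
Step 15: delete hp at [3, 19, 23, 31] -> counters=[0,0,0,3,0,0,1,0,0,0,0,1,0,0,0,1,1,0,0,3,2,0,0,2,0,0,1,1,0,2,0,2,0]
Step 16: delete sb at [6, 11, 19, 29] -> counters=[0,0,0,3,0,0,0,0,0,0,0,0,0,0,0,1,1,0,0,2,2,0,0,2,0,0,1,1,0,1,0,2,0]
Step 17: insert mk at [3, 15, 16, 20] -> counters=[0,0,0,4,0,0,0,0,0,0,0,0,0,0,0,2,2,0,0,2,3,0,0,2,0,0,1,1,0,1,0,2,0]
Step 18: delete hp at [3, 19, 23, 31] -> counters=[0,0,0,3,0,0,0,0,0,0,0,0,0,0,0,2,2,0,0,1,3,0,0,1,0,0,1,1,0,1,0,1,0]
Step 19: insert sb at [6, 11, 19, 29] -> counters=[0,0,0,3,0,0,1,0,0,0,0,1,0,0,0,2,2,0,0,2,3,0,0,1,0,0,1,1,0,2,0,1,0]
Step 20: delete cj at [20, 26, 27, 29] -> counters=[0,0,0,3,0,0,1,0,0,0,0,1,0,0,0,2,2,0,0,2,2,0,0,1,0,0,0,0,0,1,0,1,0]
Step 21: delete mk at [3, 15, 16, 20] -> counters=[0,0,0,2,0,0,1,0,0,0,0,1,0,0,0,1,1,0,0,2,1,0,0,1,0,0,0,0,0,1,0,1,0]
Step 22: delete hp at [3, 19, 23, 31] -> counters=[0,0,0,1,0,0,1,0,0,0,0,1,0,0,0,1,1,0,0,1,1,0,0,0,0,0,0,0,0,1,0,0,0]
Step 23: insert j at [6, 10, 11, 31] -> counters=[0,0,0,1,0,0,2,0,0,0,1,2,0,0,0,1,1,0,0,1,1,0,0,0,0,0,0,0,0,1,0,1,0]
Step 24: insert hp at [3, 19, 23, 31] -> counters=[0,0,0,2,0,0,2,0,0,0,1,2,0,0,0,1,1,0,0,2,1,0,0,1,0,0,0,0,0,1,0,2,0]
Step 25: insert cj at [20, 26, 27, 29] -> counters=[0,0,0,2,0,0,2,0,0,0,1,2,0,0,0,1,1,0,0,2,2,0,0,1,0,0,1,1,0,2,0,2,0]
Step 26: insert l at [8, 14, 17, 30] -> counters=[0,0,0,2,0,0,2,0,1,0,1,2,0,0,1,1,1,1,0,2,2,0,0,1,0,0,1,1,0,2,1,2,0]
Step 27: delete sb at [6, 11, 19, 29] -> counters=[0,0,0,2,0,0,1,0,1,0,1,1,0,0,1,1,1,1,0,1,2,0,0,1,0,0,1,1,0,1,1,2,0]
Step 28: insert l at [8, 14, 17, 30] -> counters=[0,0,0,2,0,0,1,0,2,0,1,1,0,0,2,1,1,2,0,1,2,0,0,1,0,0,1,1,0,1,2,2,0]
Query mk: check counters[3]=2 counters[15]=1 counters[16]=1 counters[20]=2 -> maybe

Answer: maybe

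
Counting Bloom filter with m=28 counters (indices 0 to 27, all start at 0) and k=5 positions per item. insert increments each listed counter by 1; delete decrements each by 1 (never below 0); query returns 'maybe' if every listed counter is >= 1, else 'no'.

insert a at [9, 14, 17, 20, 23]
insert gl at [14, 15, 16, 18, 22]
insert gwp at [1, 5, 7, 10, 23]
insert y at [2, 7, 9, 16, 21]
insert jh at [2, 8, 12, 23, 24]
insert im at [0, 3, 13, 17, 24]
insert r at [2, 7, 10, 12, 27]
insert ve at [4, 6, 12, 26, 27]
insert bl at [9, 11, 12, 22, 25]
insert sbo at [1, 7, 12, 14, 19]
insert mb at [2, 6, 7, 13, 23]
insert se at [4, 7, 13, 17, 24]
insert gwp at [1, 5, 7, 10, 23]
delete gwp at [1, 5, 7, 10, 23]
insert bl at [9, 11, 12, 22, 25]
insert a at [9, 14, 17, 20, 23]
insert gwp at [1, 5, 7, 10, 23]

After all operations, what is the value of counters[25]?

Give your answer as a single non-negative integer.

Answer: 2

Derivation:
Step 1: insert a at [9, 14, 17, 20, 23] -> counters=[0,0,0,0,0,0,0,0,0,1,0,0,0,0,1,0,0,1,0,0,1,0,0,1,0,0,0,0]
Step 2: insert gl at [14, 15, 16, 18, 22] -> counters=[0,0,0,0,0,0,0,0,0,1,0,0,0,0,2,1,1,1,1,0,1,0,1,1,0,0,0,0]
Step 3: insert gwp at [1, 5, 7, 10, 23] -> counters=[0,1,0,0,0,1,0,1,0,1,1,0,0,0,2,1,1,1,1,0,1,0,1,2,0,0,0,0]
Step 4: insert y at [2, 7, 9, 16, 21] -> counters=[0,1,1,0,0,1,0,2,0,2,1,0,0,0,2,1,2,1,1,0,1,1,1,2,0,0,0,0]
Step 5: insert jh at [2, 8, 12, 23, 24] -> counters=[0,1,2,0,0,1,0,2,1,2,1,0,1,0,2,1,2,1,1,0,1,1,1,3,1,0,0,0]
Step 6: insert im at [0, 3, 13, 17, 24] -> counters=[1,1,2,1,0,1,0,2,1,2,1,0,1,1,2,1,2,2,1,0,1,1,1,3,2,0,0,0]
Step 7: insert r at [2, 7, 10, 12, 27] -> counters=[1,1,3,1,0,1,0,3,1,2,2,0,2,1,2,1,2,2,1,0,1,1,1,3,2,0,0,1]
Step 8: insert ve at [4, 6, 12, 26, 27] -> counters=[1,1,3,1,1,1,1,3,1,2,2,0,3,1,2,1,2,2,1,0,1,1,1,3,2,0,1,2]
Step 9: insert bl at [9, 11, 12, 22, 25] -> counters=[1,1,3,1,1,1,1,3,1,3,2,1,4,1,2,1,2,2,1,0,1,1,2,3,2,1,1,2]
Step 10: insert sbo at [1, 7, 12, 14, 19] -> counters=[1,2,3,1,1,1,1,4,1,3,2,1,5,1,3,1,2,2,1,1,1,1,2,3,2,1,1,2]
Step 11: insert mb at [2, 6, 7, 13, 23] -> counters=[1,2,4,1,1,1,2,5,1,3,2,1,5,2,3,1,2,2,1,1,1,1,2,4,2,1,1,2]
Step 12: insert se at [4, 7, 13, 17, 24] -> counters=[1,2,4,1,2,1,2,6,1,3,2,1,5,3,3,1,2,3,1,1,1,1,2,4,3,1,1,2]
Step 13: insert gwp at [1, 5, 7, 10, 23] -> counters=[1,3,4,1,2,2,2,7,1,3,3,1,5,3,3,1,2,3,1,1,1,1,2,5,3,1,1,2]
Step 14: delete gwp at [1, 5, 7, 10, 23] -> counters=[1,2,4,1,2,1,2,6,1,3,2,1,5,3,3,1,2,3,1,1,1,1,2,4,3,1,1,2]
Step 15: insert bl at [9, 11, 12, 22, 25] -> counters=[1,2,4,1,2,1,2,6,1,4,2,2,6,3,3,1,2,3,1,1,1,1,3,4,3,2,1,2]
Step 16: insert a at [9, 14, 17, 20, 23] -> counters=[1,2,4,1,2,1,2,6,1,5,2,2,6,3,4,1,2,4,1,1,2,1,3,5,3,2,1,2]
Step 17: insert gwp at [1, 5, 7, 10, 23] -> counters=[1,3,4,1,2,2,2,7,1,5,3,2,6,3,4,1,2,4,1,1,2,1,3,6,3,2,1,2]
Final counters=[1,3,4,1,2,2,2,7,1,5,3,2,6,3,4,1,2,4,1,1,2,1,3,6,3,2,1,2] -> counters[25]=2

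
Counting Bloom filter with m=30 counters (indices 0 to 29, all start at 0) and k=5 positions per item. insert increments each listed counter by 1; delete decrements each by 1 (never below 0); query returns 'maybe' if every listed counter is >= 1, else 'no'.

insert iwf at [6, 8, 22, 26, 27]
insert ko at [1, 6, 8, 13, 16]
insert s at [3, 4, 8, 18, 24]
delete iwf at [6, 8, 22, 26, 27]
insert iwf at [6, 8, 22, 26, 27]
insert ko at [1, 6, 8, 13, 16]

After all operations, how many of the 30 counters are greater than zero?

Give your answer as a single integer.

Step 1: insert iwf at [6, 8, 22, 26, 27] -> counters=[0,0,0,0,0,0,1,0,1,0,0,0,0,0,0,0,0,0,0,0,0,0,1,0,0,0,1,1,0,0]
Step 2: insert ko at [1, 6, 8, 13, 16] -> counters=[0,1,0,0,0,0,2,0,2,0,0,0,0,1,0,0,1,0,0,0,0,0,1,0,0,0,1,1,0,0]
Step 3: insert s at [3, 4, 8, 18, 24] -> counters=[0,1,0,1,1,0,2,0,3,0,0,0,0,1,0,0,1,0,1,0,0,0,1,0,1,0,1,1,0,0]
Step 4: delete iwf at [6, 8, 22, 26, 27] -> counters=[0,1,0,1,1,0,1,0,2,0,0,0,0,1,0,0,1,0,1,0,0,0,0,0,1,0,0,0,0,0]
Step 5: insert iwf at [6, 8, 22, 26, 27] -> counters=[0,1,0,1,1,0,2,0,3,0,0,0,0,1,0,0,1,0,1,0,0,0,1,0,1,0,1,1,0,0]
Step 6: insert ko at [1, 6, 8, 13, 16] -> counters=[0,2,0,1,1,0,3,0,4,0,0,0,0,2,0,0,2,0,1,0,0,0,1,0,1,0,1,1,0,0]
Final counters=[0,2,0,1,1,0,3,0,4,0,0,0,0,2,0,0,2,0,1,0,0,0,1,0,1,0,1,1,0,0] -> 12 nonzero

Answer: 12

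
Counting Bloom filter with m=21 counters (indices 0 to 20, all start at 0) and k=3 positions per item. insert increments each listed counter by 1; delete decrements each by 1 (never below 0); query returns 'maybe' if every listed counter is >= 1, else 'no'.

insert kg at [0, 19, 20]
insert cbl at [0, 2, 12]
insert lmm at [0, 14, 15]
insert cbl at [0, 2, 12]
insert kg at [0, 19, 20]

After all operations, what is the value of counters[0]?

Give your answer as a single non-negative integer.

Answer: 5

Derivation:
Step 1: insert kg at [0, 19, 20] -> counters=[1,0,0,0,0,0,0,0,0,0,0,0,0,0,0,0,0,0,0,1,1]
Step 2: insert cbl at [0, 2, 12] -> counters=[2,0,1,0,0,0,0,0,0,0,0,0,1,0,0,0,0,0,0,1,1]
Step 3: insert lmm at [0, 14, 15] -> counters=[3,0,1,0,0,0,0,0,0,0,0,0,1,0,1,1,0,0,0,1,1]
Step 4: insert cbl at [0, 2, 12] -> counters=[4,0,2,0,0,0,0,0,0,0,0,0,2,0,1,1,0,0,0,1,1]
Step 5: insert kg at [0, 19, 20] -> counters=[5,0,2,0,0,0,0,0,0,0,0,0,2,0,1,1,0,0,0,2,2]
Final counters=[5,0,2,0,0,0,0,0,0,0,0,0,2,0,1,1,0,0,0,2,2] -> counters[0]=5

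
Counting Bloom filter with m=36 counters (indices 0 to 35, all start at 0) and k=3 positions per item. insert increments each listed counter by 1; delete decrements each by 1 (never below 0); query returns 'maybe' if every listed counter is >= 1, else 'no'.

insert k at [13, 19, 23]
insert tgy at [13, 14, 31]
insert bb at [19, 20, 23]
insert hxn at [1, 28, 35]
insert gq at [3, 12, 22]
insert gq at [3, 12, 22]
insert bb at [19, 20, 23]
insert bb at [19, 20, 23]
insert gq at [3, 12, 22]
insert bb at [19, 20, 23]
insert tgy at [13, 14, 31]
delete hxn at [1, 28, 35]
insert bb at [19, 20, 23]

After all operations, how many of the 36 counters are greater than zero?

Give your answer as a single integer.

Answer: 9

Derivation:
Step 1: insert k at [13, 19, 23] -> counters=[0,0,0,0,0,0,0,0,0,0,0,0,0,1,0,0,0,0,0,1,0,0,0,1,0,0,0,0,0,0,0,0,0,0,0,0]
Step 2: insert tgy at [13, 14, 31] -> counters=[0,0,0,0,0,0,0,0,0,0,0,0,0,2,1,0,0,0,0,1,0,0,0,1,0,0,0,0,0,0,0,1,0,0,0,0]
Step 3: insert bb at [19, 20, 23] -> counters=[0,0,0,0,0,0,0,0,0,0,0,0,0,2,1,0,0,0,0,2,1,0,0,2,0,0,0,0,0,0,0,1,0,0,0,0]
Step 4: insert hxn at [1, 28, 35] -> counters=[0,1,0,0,0,0,0,0,0,0,0,0,0,2,1,0,0,0,0,2,1,0,0,2,0,0,0,0,1,0,0,1,0,0,0,1]
Step 5: insert gq at [3, 12, 22] -> counters=[0,1,0,1,0,0,0,0,0,0,0,0,1,2,1,0,0,0,0,2,1,0,1,2,0,0,0,0,1,0,0,1,0,0,0,1]
Step 6: insert gq at [3, 12, 22] -> counters=[0,1,0,2,0,0,0,0,0,0,0,0,2,2,1,0,0,0,0,2,1,0,2,2,0,0,0,0,1,0,0,1,0,0,0,1]
Step 7: insert bb at [19, 20, 23] -> counters=[0,1,0,2,0,0,0,0,0,0,0,0,2,2,1,0,0,0,0,3,2,0,2,3,0,0,0,0,1,0,0,1,0,0,0,1]
Step 8: insert bb at [19, 20, 23] -> counters=[0,1,0,2,0,0,0,0,0,0,0,0,2,2,1,0,0,0,0,4,3,0,2,4,0,0,0,0,1,0,0,1,0,0,0,1]
Step 9: insert gq at [3, 12, 22] -> counters=[0,1,0,3,0,0,0,0,0,0,0,0,3,2,1,0,0,0,0,4,3,0,3,4,0,0,0,0,1,0,0,1,0,0,0,1]
Step 10: insert bb at [19, 20, 23] -> counters=[0,1,0,3,0,0,0,0,0,0,0,0,3,2,1,0,0,0,0,5,4,0,3,5,0,0,0,0,1,0,0,1,0,0,0,1]
Step 11: insert tgy at [13, 14, 31] -> counters=[0,1,0,3,0,0,0,0,0,0,0,0,3,3,2,0,0,0,0,5,4,0,3,5,0,0,0,0,1,0,0,2,0,0,0,1]
Step 12: delete hxn at [1, 28, 35] -> counters=[0,0,0,3,0,0,0,0,0,0,0,0,3,3,2,0,0,0,0,5,4,0,3,5,0,0,0,0,0,0,0,2,0,0,0,0]
Step 13: insert bb at [19, 20, 23] -> counters=[0,0,0,3,0,0,0,0,0,0,0,0,3,3,2,0,0,0,0,6,5,0,3,6,0,0,0,0,0,0,0,2,0,0,0,0]
Final counters=[0,0,0,3,0,0,0,0,0,0,0,0,3,3,2,0,0,0,0,6,5,0,3,6,0,0,0,0,0,0,0,2,0,0,0,0] -> 9 nonzero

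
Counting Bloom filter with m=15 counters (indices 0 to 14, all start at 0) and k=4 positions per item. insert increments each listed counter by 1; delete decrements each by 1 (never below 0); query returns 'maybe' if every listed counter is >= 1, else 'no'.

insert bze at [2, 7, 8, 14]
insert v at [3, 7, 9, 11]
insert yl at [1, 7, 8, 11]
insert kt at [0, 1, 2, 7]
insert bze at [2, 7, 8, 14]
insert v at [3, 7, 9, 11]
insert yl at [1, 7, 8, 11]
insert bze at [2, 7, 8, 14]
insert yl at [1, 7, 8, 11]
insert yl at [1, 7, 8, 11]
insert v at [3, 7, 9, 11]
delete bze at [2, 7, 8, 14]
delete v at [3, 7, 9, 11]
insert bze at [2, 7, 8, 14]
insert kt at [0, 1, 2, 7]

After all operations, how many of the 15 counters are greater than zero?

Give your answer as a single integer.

Step 1: insert bze at [2, 7, 8, 14] -> counters=[0,0,1,0,0,0,0,1,1,0,0,0,0,0,1]
Step 2: insert v at [3, 7, 9, 11] -> counters=[0,0,1,1,0,0,0,2,1,1,0,1,0,0,1]
Step 3: insert yl at [1, 7, 8, 11] -> counters=[0,1,1,1,0,0,0,3,2,1,0,2,0,0,1]
Step 4: insert kt at [0, 1, 2, 7] -> counters=[1,2,2,1,0,0,0,4,2,1,0,2,0,0,1]
Step 5: insert bze at [2, 7, 8, 14] -> counters=[1,2,3,1,0,0,0,5,3,1,0,2,0,0,2]
Step 6: insert v at [3, 7, 9, 11] -> counters=[1,2,3,2,0,0,0,6,3,2,0,3,0,0,2]
Step 7: insert yl at [1, 7, 8, 11] -> counters=[1,3,3,2,0,0,0,7,4,2,0,4,0,0,2]
Step 8: insert bze at [2, 7, 8, 14] -> counters=[1,3,4,2,0,0,0,8,5,2,0,4,0,0,3]
Step 9: insert yl at [1, 7, 8, 11] -> counters=[1,4,4,2,0,0,0,9,6,2,0,5,0,0,3]
Step 10: insert yl at [1, 7, 8, 11] -> counters=[1,5,4,2,0,0,0,10,7,2,0,6,0,0,3]
Step 11: insert v at [3, 7, 9, 11] -> counters=[1,5,4,3,0,0,0,11,7,3,0,7,0,0,3]
Step 12: delete bze at [2, 7, 8, 14] -> counters=[1,5,3,3,0,0,0,10,6,3,0,7,0,0,2]
Step 13: delete v at [3, 7, 9, 11] -> counters=[1,5,3,2,0,0,0,9,6,2,0,6,0,0,2]
Step 14: insert bze at [2, 7, 8, 14] -> counters=[1,5,4,2,0,0,0,10,7,2,0,6,0,0,3]
Step 15: insert kt at [0, 1, 2, 7] -> counters=[2,6,5,2,0,0,0,11,7,2,0,6,0,0,3]
Final counters=[2,6,5,2,0,0,0,11,7,2,0,6,0,0,3] -> 9 nonzero

Answer: 9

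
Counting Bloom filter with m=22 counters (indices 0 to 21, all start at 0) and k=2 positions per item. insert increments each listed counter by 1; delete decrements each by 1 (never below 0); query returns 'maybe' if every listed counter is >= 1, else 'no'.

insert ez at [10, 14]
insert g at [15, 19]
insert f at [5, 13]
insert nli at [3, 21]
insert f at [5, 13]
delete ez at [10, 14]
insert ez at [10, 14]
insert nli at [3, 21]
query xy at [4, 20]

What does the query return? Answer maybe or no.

Answer: no

Derivation:
Step 1: insert ez at [10, 14] -> counters=[0,0,0,0,0,0,0,0,0,0,1,0,0,0,1,0,0,0,0,0,0,0]
Step 2: insert g at [15, 19] -> counters=[0,0,0,0,0,0,0,0,0,0,1,0,0,0,1,1,0,0,0,1,0,0]
Step 3: insert f at [5, 13] -> counters=[0,0,0,0,0,1,0,0,0,0,1,0,0,1,1,1,0,0,0,1,0,0]
Step 4: insert nli at [3, 21] -> counters=[0,0,0,1,0,1,0,0,0,0,1,0,0,1,1,1,0,0,0,1,0,1]
Step 5: insert f at [5, 13] -> counters=[0,0,0,1,0,2,0,0,0,0,1,0,0,2,1,1,0,0,0,1,0,1]
Step 6: delete ez at [10, 14] -> counters=[0,0,0,1,0,2,0,0,0,0,0,0,0,2,0,1,0,0,0,1,0,1]
Step 7: insert ez at [10, 14] -> counters=[0,0,0,1,0,2,0,0,0,0,1,0,0,2,1,1,0,0,0,1,0,1]
Step 8: insert nli at [3, 21] -> counters=[0,0,0,2,0,2,0,0,0,0,1,0,0,2,1,1,0,0,0,1,0,2]
Query xy: check counters[4]=0 counters[20]=0 -> no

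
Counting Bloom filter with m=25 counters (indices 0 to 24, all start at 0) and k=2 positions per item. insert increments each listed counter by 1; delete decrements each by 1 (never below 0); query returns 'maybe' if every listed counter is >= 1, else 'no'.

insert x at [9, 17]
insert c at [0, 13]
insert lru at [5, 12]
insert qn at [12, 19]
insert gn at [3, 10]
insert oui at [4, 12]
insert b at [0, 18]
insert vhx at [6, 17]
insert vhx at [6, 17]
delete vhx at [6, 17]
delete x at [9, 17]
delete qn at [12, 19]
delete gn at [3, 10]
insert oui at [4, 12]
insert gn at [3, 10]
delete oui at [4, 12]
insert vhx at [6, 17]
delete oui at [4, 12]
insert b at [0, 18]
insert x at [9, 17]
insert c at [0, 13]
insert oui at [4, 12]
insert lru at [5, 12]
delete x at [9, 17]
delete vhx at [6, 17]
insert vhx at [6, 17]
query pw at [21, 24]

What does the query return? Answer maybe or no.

Step 1: insert x at [9, 17] -> counters=[0,0,0,0,0,0,0,0,0,1,0,0,0,0,0,0,0,1,0,0,0,0,0,0,0]
Step 2: insert c at [0, 13] -> counters=[1,0,0,0,0,0,0,0,0,1,0,0,0,1,0,0,0,1,0,0,0,0,0,0,0]
Step 3: insert lru at [5, 12] -> counters=[1,0,0,0,0,1,0,0,0,1,0,0,1,1,0,0,0,1,0,0,0,0,0,0,0]
Step 4: insert qn at [12, 19] -> counters=[1,0,0,0,0,1,0,0,0,1,0,0,2,1,0,0,0,1,0,1,0,0,0,0,0]
Step 5: insert gn at [3, 10] -> counters=[1,0,0,1,0,1,0,0,0,1,1,0,2,1,0,0,0,1,0,1,0,0,0,0,0]
Step 6: insert oui at [4, 12] -> counters=[1,0,0,1,1,1,0,0,0,1,1,0,3,1,0,0,0,1,0,1,0,0,0,0,0]
Step 7: insert b at [0, 18] -> counters=[2,0,0,1,1,1,0,0,0,1,1,0,3,1,0,0,0,1,1,1,0,0,0,0,0]
Step 8: insert vhx at [6, 17] -> counters=[2,0,0,1,1,1,1,0,0,1,1,0,3,1,0,0,0,2,1,1,0,0,0,0,0]
Step 9: insert vhx at [6, 17] -> counters=[2,0,0,1,1,1,2,0,0,1,1,0,3,1,0,0,0,3,1,1,0,0,0,0,0]
Step 10: delete vhx at [6, 17] -> counters=[2,0,0,1,1,1,1,0,0,1,1,0,3,1,0,0,0,2,1,1,0,0,0,0,0]
Step 11: delete x at [9, 17] -> counters=[2,0,0,1,1,1,1,0,0,0,1,0,3,1,0,0,0,1,1,1,0,0,0,0,0]
Step 12: delete qn at [12, 19] -> counters=[2,0,0,1,1,1,1,0,0,0,1,0,2,1,0,0,0,1,1,0,0,0,0,0,0]
Step 13: delete gn at [3, 10] -> counters=[2,0,0,0,1,1,1,0,0,0,0,0,2,1,0,0,0,1,1,0,0,0,0,0,0]
Step 14: insert oui at [4, 12] -> counters=[2,0,0,0,2,1,1,0,0,0,0,0,3,1,0,0,0,1,1,0,0,0,0,0,0]
Step 15: insert gn at [3, 10] -> counters=[2,0,0,1,2,1,1,0,0,0,1,0,3,1,0,0,0,1,1,0,0,0,0,0,0]
Step 16: delete oui at [4, 12] -> counters=[2,0,0,1,1,1,1,0,0,0,1,0,2,1,0,0,0,1,1,0,0,0,0,0,0]
Step 17: insert vhx at [6, 17] -> counters=[2,0,0,1,1,1,2,0,0,0,1,0,2,1,0,0,0,2,1,0,0,0,0,0,0]
Step 18: delete oui at [4, 12] -> counters=[2,0,0,1,0,1,2,0,0,0,1,0,1,1,0,0,0,2,1,0,0,0,0,0,0]
Step 19: insert b at [0, 18] -> counters=[3,0,0,1,0,1,2,0,0,0,1,0,1,1,0,0,0,2,2,0,0,0,0,0,0]
Step 20: insert x at [9, 17] -> counters=[3,0,0,1,0,1,2,0,0,1,1,0,1,1,0,0,0,3,2,0,0,0,0,0,0]
Step 21: insert c at [0, 13] -> counters=[4,0,0,1,0,1,2,0,0,1,1,0,1,2,0,0,0,3,2,0,0,0,0,0,0]
Step 22: insert oui at [4, 12] -> counters=[4,0,0,1,1,1,2,0,0,1,1,0,2,2,0,0,0,3,2,0,0,0,0,0,0]
Step 23: insert lru at [5, 12] -> counters=[4,0,0,1,1,2,2,0,0,1,1,0,3,2,0,0,0,3,2,0,0,0,0,0,0]
Step 24: delete x at [9, 17] -> counters=[4,0,0,1,1,2,2,0,0,0,1,0,3,2,0,0,0,2,2,0,0,0,0,0,0]
Step 25: delete vhx at [6, 17] -> counters=[4,0,0,1,1,2,1,0,0,0,1,0,3,2,0,0,0,1,2,0,0,0,0,0,0]
Step 26: insert vhx at [6, 17] -> counters=[4,0,0,1,1,2,2,0,0,0,1,0,3,2,0,0,0,2,2,0,0,0,0,0,0]
Query pw: check counters[21]=0 counters[24]=0 -> no

Answer: no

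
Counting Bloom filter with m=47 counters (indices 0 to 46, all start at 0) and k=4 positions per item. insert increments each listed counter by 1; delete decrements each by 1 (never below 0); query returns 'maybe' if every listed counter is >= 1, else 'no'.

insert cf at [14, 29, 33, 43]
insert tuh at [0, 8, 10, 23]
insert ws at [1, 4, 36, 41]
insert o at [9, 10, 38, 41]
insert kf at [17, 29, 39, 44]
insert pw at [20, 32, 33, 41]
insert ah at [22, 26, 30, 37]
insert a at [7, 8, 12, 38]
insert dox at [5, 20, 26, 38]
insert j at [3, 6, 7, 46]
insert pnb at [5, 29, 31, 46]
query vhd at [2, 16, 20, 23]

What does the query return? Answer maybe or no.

Step 1: insert cf at [14, 29, 33, 43] -> counters=[0,0,0,0,0,0,0,0,0,0,0,0,0,0,1,0,0,0,0,0,0,0,0,0,0,0,0,0,0,1,0,0,0,1,0,0,0,0,0,0,0,0,0,1,0,0,0]
Step 2: insert tuh at [0, 8, 10, 23] -> counters=[1,0,0,0,0,0,0,0,1,0,1,0,0,0,1,0,0,0,0,0,0,0,0,1,0,0,0,0,0,1,0,0,0,1,0,0,0,0,0,0,0,0,0,1,0,0,0]
Step 3: insert ws at [1, 4, 36, 41] -> counters=[1,1,0,0,1,0,0,0,1,0,1,0,0,0,1,0,0,0,0,0,0,0,0,1,0,0,0,0,0,1,0,0,0,1,0,0,1,0,0,0,0,1,0,1,0,0,0]
Step 4: insert o at [9, 10, 38, 41] -> counters=[1,1,0,0,1,0,0,0,1,1,2,0,0,0,1,0,0,0,0,0,0,0,0,1,0,0,0,0,0,1,0,0,0,1,0,0,1,0,1,0,0,2,0,1,0,0,0]
Step 5: insert kf at [17, 29, 39, 44] -> counters=[1,1,0,0,1,0,0,0,1,1,2,0,0,0,1,0,0,1,0,0,0,0,0,1,0,0,0,0,0,2,0,0,0,1,0,0,1,0,1,1,0,2,0,1,1,0,0]
Step 6: insert pw at [20, 32, 33, 41] -> counters=[1,1,0,0,1,0,0,0,1,1,2,0,0,0,1,0,0,1,0,0,1,0,0,1,0,0,0,0,0,2,0,0,1,2,0,0,1,0,1,1,0,3,0,1,1,0,0]
Step 7: insert ah at [22, 26, 30, 37] -> counters=[1,1,0,0,1,0,0,0,1,1,2,0,0,0,1,0,0,1,0,0,1,0,1,1,0,0,1,0,0,2,1,0,1,2,0,0,1,1,1,1,0,3,0,1,1,0,0]
Step 8: insert a at [7, 8, 12, 38] -> counters=[1,1,0,0,1,0,0,1,2,1,2,0,1,0,1,0,0,1,0,0,1,0,1,1,0,0,1,0,0,2,1,0,1,2,0,0,1,1,2,1,0,3,0,1,1,0,0]
Step 9: insert dox at [5, 20, 26, 38] -> counters=[1,1,0,0,1,1,0,1,2,1,2,0,1,0,1,0,0,1,0,0,2,0,1,1,0,0,2,0,0,2,1,0,1,2,0,0,1,1,3,1,0,3,0,1,1,0,0]
Step 10: insert j at [3, 6, 7, 46] -> counters=[1,1,0,1,1,1,1,2,2,1,2,0,1,0,1,0,0,1,0,0,2,0,1,1,0,0,2,0,0,2,1,0,1,2,0,0,1,1,3,1,0,3,0,1,1,0,1]
Step 11: insert pnb at [5, 29, 31, 46] -> counters=[1,1,0,1,1,2,1,2,2,1,2,0,1,0,1,0,0,1,0,0,2,0,1,1,0,0,2,0,0,3,1,1,1,2,0,0,1,1,3,1,0,3,0,1,1,0,2]
Query vhd: check counters[2]=0 counters[16]=0 counters[20]=2 counters[23]=1 -> no

Answer: no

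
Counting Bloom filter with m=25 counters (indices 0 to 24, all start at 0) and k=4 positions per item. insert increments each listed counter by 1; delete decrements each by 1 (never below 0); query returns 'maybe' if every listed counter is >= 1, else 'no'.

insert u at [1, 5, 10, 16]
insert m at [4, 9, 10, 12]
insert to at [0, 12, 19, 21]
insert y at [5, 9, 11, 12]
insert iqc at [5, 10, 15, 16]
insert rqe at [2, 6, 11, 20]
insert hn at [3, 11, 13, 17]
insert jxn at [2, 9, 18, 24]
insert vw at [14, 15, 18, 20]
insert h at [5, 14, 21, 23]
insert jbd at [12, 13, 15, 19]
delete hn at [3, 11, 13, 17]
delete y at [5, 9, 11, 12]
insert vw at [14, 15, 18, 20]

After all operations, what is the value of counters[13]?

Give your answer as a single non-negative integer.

Answer: 1

Derivation:
Step 1: insert u at [1, 5, 10, 16] -> counters=[0,1,0,0,0,1,0,0,0,0,1,0,0,0,0,0,1,0,0,0,0,0,0,0,0]
Step 2: insert m at [4, 9, 10, 12] -> counters=[0,1,0,0,1,1,0,0,0,1,2,0,1,0,0,0,1,0,0,0,0,0,0,0,0]
Step 3: insert to at [0, 12, 19, 21] -> counters=[1,1,0,0,1,1,0,0,0,1,2,0,2,0,0,0,1,0,0,1,0,1,0,0,0]
Step 4: insert y at [5, 9, 11, 12] -> counters=[1,1,0,0,1,2,0,0,0,2,2,1,3,0,0,0,1,0,0,1,0,1,0,0,0]
Step 5: insert iqc at [5, 10, 15, 16] -> counters=[1,1,0,0,1,3,0,0,0,2,3,1,3,0,0,1,2,0,0,1,0,1,0,0,0]
Step 6: insert rqe at [2, 6, 11, 20] -> counters=[1,1,1,0,1,3,1,0,0,2,3,2,3,0,0,1,2,0,0,1,1,1,0,0,0]
Step 7: insert hn at [3, 11, 13, 17] -> counters=[1,1,1,1,1,3,1,0,0,2,3,3,3,1,0,1,2,1,0,1,1,1,0,0,0]
Step 8: insert jxn at [2, 9, 18, 24] -> counters=[1,1,2,1,1,3,1,0,0,3,3,3,3,1,0,1,2,1,1,1,1,1,0,0,1]
Step 9: insert vw at [14, 15, 18, 20] -> counters=[1,1,2,1,1,3,1,0,0,3,3,3,3,1,1,2,2,1,2,1,2,1,0,0,1]
Step 10: insert h at [5, 14, 21, 23] -> counters=[1,1,2,1,1,4,1,0,0,3,3,3,3,1,2,2,2,1,2,1,2,2,0,1,1]
Step 11: insert jbd at [12, 13, 15, 19] -> counters=[1,1,2,1,1,4,1,0,0,3,3,3,4,2,2,3,2,1,2,2,2,2,0,1,1]
Step 12: delete hn at [3, 11, 13, 17] -> counters=[1,1,2,0,1,4,1,0,0,3,3,2,4,1,2,3,2,0,2,2,2,2,0,1,1]
Step 13: delete y at [5, 9, 11, 12] -> counters=[1,1,2,0,1,3,1,0,0,2,3,1,3,1,2,3,2,0,2,2,2,2,0,1,1]
Step 14: insert vw at [14, 15, 18, 20] -> counters=[1,1,2,0,1,3,1,0,0,2,3,1,3,1,3,4,2,0,3,2,3,2,0,1,1]
Final counters=[1,1,2,0,1,3,1,0,0,2,3,1,3,1,3,4,2,0,3,2,3,2,0,1,1] -> counters[13]=1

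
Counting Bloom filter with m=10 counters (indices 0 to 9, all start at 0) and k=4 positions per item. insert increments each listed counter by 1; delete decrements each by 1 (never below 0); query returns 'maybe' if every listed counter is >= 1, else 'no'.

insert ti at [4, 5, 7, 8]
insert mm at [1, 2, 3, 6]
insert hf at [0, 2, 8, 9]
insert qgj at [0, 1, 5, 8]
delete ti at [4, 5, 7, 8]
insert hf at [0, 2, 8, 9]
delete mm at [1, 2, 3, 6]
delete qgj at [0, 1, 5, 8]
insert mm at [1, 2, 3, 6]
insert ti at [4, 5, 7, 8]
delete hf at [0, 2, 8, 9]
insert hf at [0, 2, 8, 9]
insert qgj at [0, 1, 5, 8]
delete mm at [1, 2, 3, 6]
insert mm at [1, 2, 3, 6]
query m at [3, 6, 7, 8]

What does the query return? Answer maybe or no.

Step 1: insert ti at [4, 5, 7, 8] -> counters=[0,0,0,0,1,1,0,1,1,0]
Step 2: insert mm at [1, 2, 3, 6] -> counters=[0,1,1,1,1,1,1,1,1,0]
Step 3: insert hf at [0, 2, 8, 9] -> counters=[1,1,2,1,1,1,1,1,2,1]
Step 4: insert qgj at [0, 1, 5, 8] -> counters=[2,2,2,1,1,2,1,1,3,1]
Step 5: delete ti at [4, 5, 7, 8] -> counters=[2,2,2,1,0,1,1,0,2,1]
Step 6: insert hf at [0, 2, 8, 9] -> counters=[3,2,3,1,0,1,1,0,3,2]
Step 7: delete mm at [1, 2, 3, 6] -> counters=[3,1,2,0,0,1,0,0,3,2]
Step 8: delete qgj at [0, 1, 5, 8] -> counters=[2,0,2,0,0,0,0,0,2,2]
Step 9: insert mm at [1, 2, 3, 6] -> counters=[2,1,3,1,0,0,1,0,2,2]
Step 10: insert ti at [4, 5, 7, 8] -> counters=[2,1,3,1,1,1,1,1,3,2]
Step 11: delete hf at [0, 2, 8, 9] -> counters=[1,1,2,1,1,1,1,1,2,1]
Step 12: insert hf at [0, 2, 8, 9] -> counters=[2,1,3,1,1,1,1,1,3,2]
Step 13: insert qgj at [0, 1, 5, 8] -> counters=[3,2,3,1,1,2,1,1,4,2]
Step 14: delete mm at [1, 2, 3, 6] -> counters=[3,1,2,0,1,2,0,1,4,2]
Step 15: insert mm at [1, 2, 3, 6] -> counters=[3,2,3,1,1,2,1,1,4,2]
Query m: check counters[3]=1 counters[6]=1 counters[7]=1 counters[8]=4 -> maybe

Answer: maybe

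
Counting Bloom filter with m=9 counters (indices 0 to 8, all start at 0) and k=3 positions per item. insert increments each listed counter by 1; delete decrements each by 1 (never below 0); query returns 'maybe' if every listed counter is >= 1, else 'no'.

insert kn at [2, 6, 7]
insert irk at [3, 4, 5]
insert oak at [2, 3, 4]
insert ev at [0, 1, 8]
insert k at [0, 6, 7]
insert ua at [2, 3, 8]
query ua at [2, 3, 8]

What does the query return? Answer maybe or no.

Answer: maybe

Derivation:
Step 1: insert kn at [2, 6, 7] -> counters=[0,0,1,0,0,0,1,1,0]
Step 2: insert irk at [3, 4, 5] -> counters=[0,0,1,1,1,1,1,1,0]
Step 3: insert oak at [2, 3, 4] -> counters=[0,0,2,2,2,1,1,1,0]
Step 4: insert ev at [0, 1, 8] -> counters=[1,1,2,2,2,1,1,1,1]
Step 5: insert k at [0, 6, 7] -> counters=[2,1,2,2,2,1,2,2,1]
Step 6: insert ua at [2, 3, 8] -> counters=[2,1,3,3,2,1,2,2,2]
Query ua: check counters[2]=3 counters[3]=3 counters[8]=2 -> maybe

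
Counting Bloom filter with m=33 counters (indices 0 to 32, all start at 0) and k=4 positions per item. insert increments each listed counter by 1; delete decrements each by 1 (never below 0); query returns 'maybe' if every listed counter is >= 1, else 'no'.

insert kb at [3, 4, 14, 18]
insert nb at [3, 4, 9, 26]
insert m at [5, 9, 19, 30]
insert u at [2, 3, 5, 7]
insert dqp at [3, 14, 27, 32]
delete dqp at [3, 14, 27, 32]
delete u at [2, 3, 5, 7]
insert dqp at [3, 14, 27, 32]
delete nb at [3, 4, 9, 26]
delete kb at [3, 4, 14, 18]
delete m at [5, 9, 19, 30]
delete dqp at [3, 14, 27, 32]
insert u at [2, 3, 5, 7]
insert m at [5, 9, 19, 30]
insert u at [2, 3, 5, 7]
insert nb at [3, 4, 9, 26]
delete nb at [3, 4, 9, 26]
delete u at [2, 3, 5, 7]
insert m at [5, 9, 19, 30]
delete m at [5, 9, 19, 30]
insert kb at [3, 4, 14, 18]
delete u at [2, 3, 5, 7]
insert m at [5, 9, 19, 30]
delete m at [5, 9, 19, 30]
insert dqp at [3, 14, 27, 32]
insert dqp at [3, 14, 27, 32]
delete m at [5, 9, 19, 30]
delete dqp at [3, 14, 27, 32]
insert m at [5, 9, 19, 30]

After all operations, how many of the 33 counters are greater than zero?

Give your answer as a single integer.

Step 1: insert kb at [3, 4, 14, 18] -> counters=[0,0,0,1,1,0,0,0,0,0,0,0,0,0,1,0,0,0,1,0,0,0,0,0,0,0,0,0,0,0,0,0,0]
Step 2: insert nb at [3, 4, 9, 26] -> counters=[0,0,0,2,2,0,0,0,0,1,0,0,0,0,1,0,0,0,1,0,0,0,0,0,0,0,1,0,0,0,0,0,0]
Step 3: insert m at [5, 9, 19, 30] -> counters=[0,0,0,2,2,1,0,0,0,2,0,0,0,0,1,0,0,0,1,1,0,0,0,0,0,0,1,0,0,0,1,0,0]
Step 4: insert u at [2, 3, 5, 7] -> counters=[0,0,1,3,2,2,0,1,0,2,0,0,0,0,1,0,0,0,1,1,0,0,0,0,0,0,1,0,0,0,1,0,0]
Step 5: insert dqp at [3, 14, 27, 32] -> counters=[0,0,1,4,2,2,0,1,0,2,0,0,0,0,2,0,0,0,1,1,0,0,0,0,0,0,1,1,0,0,1,0,1]
Step 6: delete dqp at [3, 14, 27, 32] -> counters=[0,0,1,3,2,2,0,1,0,2,0,0,0,0,1,0,0,0,1,1,0,0,0,0,0,0,1,0,0,0,1,0,0]
Step 7: delete u at [2, 3, 5, 7] -> counters=[0,0,0,2,2,1,0,0,0,2,0,0,0,0,1,0,0,0,1,1,0,0,0,0,0,0,1,0,0,0,1,0,0]
Step 8: insert dqp at [3, 14, 27, 32] -> counters=[0,0,0,3,2,1,0,0,0,2,0,0,0,0,2,0,0,0,1,1,0,0,0,0,0,0,1,1,0,0,1,0,1]
Step 9: delete nb at [3, 4, 9, 26] -> counters=[0,0,0,2,1,1,0,0,0,1,0,0,0,0,2,0,0,0,1,1,0,0,0,0,0,0,0,1,0,0,1,0,1]
Step 10: delete kb at [3, 4, 14, 18] -> counters=[0,0,0,1,0,1,0,0,0,1,0,0,0,0,1,0,0,0,0,1,0,0,0,0,0,0,0,1,0,0,1,0,1]
Step 11: delete m at [5, 9, 19, 30] -> counters=[0,0,0,1,0,0,0,0,0,0,0,0,0,0,1,0,0,0,0,0,0,0,0,0,0,0,0,1,0,0,0,0,1]
Step 12: delete dqp at [3, 14, 27, 32] -> counters=[0,0,0,0,0,0,0,0,0,0,0,0,0,0,0,0,0,0,0,0,0,0,0,0,0,0,0,0,0,0,0,0,0]
Step 13: insert u at [2, 3, 5, 7] -> counters=[0,0,1,1,0,1,0,1,0,0,0,0,0,0,0,0,0,0,0,0,0,0,0,0,0,0,0,0,0,0,0,0,0]
Step 14: insert m at [5, 9, 19, 30] -> counters=[0,0,1,1,0,2,0,1,0,1,0,0,0,0,0,0,0,0,0,1,0,0,0,0,0,0,0,0,0,0,1,0,0]
Step 15: insert u at [2, 3, 5, 7] -> counters=[0,0,2,2,0,3,0,2,0,1,0,0,0,0,0,0,0,0,0,1,0,0,0,0,0,0,0,0,0,0,1,0,0]
Step 16: insert nb at [3, 4, 9, 26] -> counters=[0,0,2,3,1,3,0,2,0,2,0,0,0,0,0,0,0,0,0,1,0,0,0,0,0,0,1,0,0,0,1,0,0]
Step 17: delete nb at [3, 4, 9, 26] -> counters=[0,0,2,2,0,3,0,2,0,1,0,0,0,0,0,0,0,0,0,1,0,0,0,0,0,0,0,0,0,0,1,0,0]
Step 18: delete u at [2, 3, 5, 7] -> counters=[0,0,1,1,0,2,0,1,0,1,0,0,0,0,0,0,0,0,0,1,0,0,0,0,0,0,0,0,0,0,1,0,0]
Step 19: insert m at [5, 9, 19, 30] -> counters=[0,0,1,1,0,3,0,1,0,2,0,0,0,0,0,0,0,0,0,2,0,0,0,0,0,0,0,0,0,0,2,0,0]
Step 20: delete m at [5, 9, 19, 30] -> counters=[0,0,1,1,0,2,0,1,0,1,0,0,0,0,0,0,0,0,0,1,0,0,0,0,0,0,0,0,0,0,1,0,0]
Step 21: insert kb at [3, 4, 14, 18] -> counters=[0,0,1,2,1,2,0,1,0,1,0,0,0,0,1,0,0,0,1,1,0,0,0,0,0,0,0,0,0,0,1,0,0]
Step 22: delete u at [2, 3, 5, 7] -> counters=[0,0,0,1,1,1,0,0,0,1,0,0,0,0,1,0,0,0,1,1,0,0,0,0,0,0,0,0,0,0,1,0,0]
Step 23: insert m at [5, 9, 19, 30] -> counters=[0,0,0,1,1,2,0,0,0,2,0,0,0,0,1,0,0,0,1,2,0,0,0,0,0,0,0,0,0,0,2,0,0]
Step 24: delete m at [5, 9, 19, 30] -> counters=[0,0,0,1,1,1,0,0,0,1,0,0,0,0,1,0,0,0,1,1,0,0,0,0,0,0,0,0,0,0,1,0,0]
Step 25: insert dqp at [3, 14, 27, 32] -> counters=[0,0,0,2,1,1,0,0,0,1,0,0,0,0,2,0,0,0,1,1,0,0,0,0,0,0,0,1,0,0,1,0,1]
Step 26: insert dqp at [3, 14, 27, 32] -> counters=[0,0,0,3,1,1,0,0,0,1,0,0,0,0,3,0,0,0,1,1,0,0,0,0,0,0,0,2,0,0,1,0,2]
Step 27: delete m at [5, 9, 19, 30] -> counters=[0,0,0,3,1,0,0,0,0,0,0,0,0,0,3,0,0,0,1,0,0,0,0,0,0,0,0,2,0,0,0,0,2]
Step 28: delete dqp at [3, 14, 27, 32] -> counters=[0,0,0,2,1,0,0,0,0,0,0,0,0,0,2,0,0,0,1,0,0,0,0,0,0,0,0,1,0,0,0,0,1]
Step 29: insert m at [5, 9, 19, 30] -> counters=[0,0,0,2,1,1,0,0,0,1,0,0,0,0,2,0,0,0,1,1,0,0,0,0,0,0,0,1,0,0,1,0,1]
Final counters=[0,0,0,2,1,1,0,0,0,1,0,0,0,0,2,0,0,0,1,1,0,0,0,0,0,0,0,1,0,0,1,0,1] -> 10 nonzero

Answer: 10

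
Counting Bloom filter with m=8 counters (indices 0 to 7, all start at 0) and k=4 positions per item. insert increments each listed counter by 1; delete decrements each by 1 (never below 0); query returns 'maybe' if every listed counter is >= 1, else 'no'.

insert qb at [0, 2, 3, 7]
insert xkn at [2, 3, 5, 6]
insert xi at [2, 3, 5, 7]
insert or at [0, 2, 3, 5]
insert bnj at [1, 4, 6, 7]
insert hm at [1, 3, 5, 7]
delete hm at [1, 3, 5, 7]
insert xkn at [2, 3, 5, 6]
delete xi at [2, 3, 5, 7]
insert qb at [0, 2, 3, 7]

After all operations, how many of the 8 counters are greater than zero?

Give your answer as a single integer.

Answer: 8

Derivation:
Step 1: insert qb at [0, 2, 3, 7] -> counters=[1,0,1,1,0,0,0,1]
Step 2: insert xkn at [2, 3, 5, 6] -> counters=[1,0,2,2,0,1,1,1]
Step 3: insert xi at [2, 3, 5, 7] -> counters=[1,0,3,3,0,2,1,2]
Step 4: insert or at [0, 2, 3, 5] -> counters=[2,0,4,4,0,3,1,2]
Step 5: insert bnj at [1, 4, 6, 7] -> counters=[2,1,4,4,1,3,2,3]
Step 6: insert hm at [1, 3, 5, 7] -> counters=[2,2,4,5,1,4,2,4]
Step 7: delete hm at [1, 3, 5, 7] -> counters=[2,1,4,4,1,3,2,3]
Step 8: insert xkn at [2, 3, 5, 6] -> counters=[2,1,5,5,1,4,3,3]
Step 9: delete xi at [2, 3, 5, 7] -> counters=[2,1,4,4,1,3,3,2]
Step 10: insert qb at [0, 2, 3, 7] -> counters=[3,1,5,5,1,3,3,3]
Final counters=[3,1,5,5,1,3,3,3] -> 8 nonzero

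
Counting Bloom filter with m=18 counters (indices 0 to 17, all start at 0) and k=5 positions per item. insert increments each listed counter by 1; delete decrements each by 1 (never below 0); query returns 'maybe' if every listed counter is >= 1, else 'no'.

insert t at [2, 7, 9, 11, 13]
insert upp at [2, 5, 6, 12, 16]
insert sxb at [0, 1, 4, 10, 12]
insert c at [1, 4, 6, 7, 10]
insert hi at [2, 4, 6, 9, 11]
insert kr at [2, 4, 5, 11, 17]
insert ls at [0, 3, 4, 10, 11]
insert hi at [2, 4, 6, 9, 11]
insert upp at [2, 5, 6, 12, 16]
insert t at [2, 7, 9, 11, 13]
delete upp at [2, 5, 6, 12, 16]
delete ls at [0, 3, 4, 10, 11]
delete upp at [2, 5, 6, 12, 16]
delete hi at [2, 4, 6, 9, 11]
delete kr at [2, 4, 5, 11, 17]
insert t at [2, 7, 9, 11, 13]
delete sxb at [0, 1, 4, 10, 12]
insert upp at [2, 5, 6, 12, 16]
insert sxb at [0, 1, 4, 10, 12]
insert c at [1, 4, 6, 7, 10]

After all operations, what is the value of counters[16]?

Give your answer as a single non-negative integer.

Step 1: insert t at [2, 7, 9, 11, 13] -> counters=[0,0,1,0,0,0,0,1,0,1,0,1,0,1,0,0,0,0]
Step 2: insert upp at [2, 5, 6, 12, 16] -> counters=[0,0,2,0,0,1,1,1,0,1,0,1,1,1,0,0,1,0]
Step 3: insert sxb at [0, 1, 4, 10, 12] -> counters=[1,1,2,0,1,1,1,1,0,1,1,1,2,1,0,0,1,0]
Step 4: insert c at [1, 4, 6, 7, 10] -> counters=[1,2,2,0,2,1,2,2,0,1,2,1,2,1,0,0,1,0]
Step 5: insert hi at [2, 4, 6, 9, 11] -> counters=[1,2,3,0,3,1,3,2,0,2,2,2,2,1,0,0,1,0]
Step 6: insert kr at [2, 4, 5, 11, 17] -> counters=[1,2,4,0,4,2,3,2,0,2,2,3,2,1,0,0,1,1]
Step 7: insert ls at [0, 3, 4, 10, 11] -> counters=[2,2,4,1,5,2,3,2,0,2,3,4,2,1,0,0,1,1]
Step 8: insert hi at [2, 4, 6, 9, 11] -> counters=[2,2,5,1,6,2,4,2,0,3,3,5,2,1,0,0,1,1]
Step 9: insert upp at [2, 5, 6, 12, 16] -> counters=[2,2,6,1,6,3,5,2,0,3,3,5,3,1,0,0,2,1]
Step 10: insert t at [2, 7, 9, 11, 13] -> counters=[2,2,7,1,6,3,5,3,0,4,3,6,3,2,0,0,2,1]
Step 11: delete upp at [2, 5, 6, 12, 16] -> counters=[2,2,6,1,6,2,4,3,0,4,3,6,2,2,0,0,1,1]
Step 12: delete ls at [0, 3, 4, 10, 11] -> counters=[1,2,6,0,5,2,4,3,0,4,2,5,2,2,0,0,1,1]
Step 13: delete upp at [2, 5, 6, 12, 16] -> counters=[1,2,5,0,5,1,3,3,0,4,2,5,1,2,0,0,0,1]
Step 14: delete hi at [2, 4, 6, 9, 11] -> counters=[1,2,4,0,4,1,2,3,0,3,2,4,1,2,0,0,0,1]
Step 15: delete kr at [2, 4, 5, 11, 17] -> counters=[1,2,3,0,3,0,2,3,0,3,2,3,1,2,0,0,0,0]
Step 16: insert t at [2, 7, 9, 11, 13] -> counters=[1,2,4,0,3,0,2,4,0,4,2,4,1,3,0,0,0,0]
Step 17: delete sxb at [0, 1, 4, 10, 12] -> counters=[0,1,4,0,2,0,2,4,0,4,1,4,0,3,0,0,0,0]
Step 18: insert upp at [2, 5, 6, 12, 16] -> counters=[0,1,5,0,2,1,3,4,0,4,1,4,1,3,0,0,1,0]
Step 19: insert sxb at [0, 1, 4, 10, 12] -> counters=[1,2,5,0,3,1,3,4,0,4,2,4,2,3,0,0,1,0]
Step 20: insert c at [1, 4, 6, 7, 10] -> counters=[1,3,5,0,4,1,4,5,0,4,3,4,2,3,0,0,1,0]
Final counters=[1,3,5,0,4,1,4,5,0,4,3,4,2,3,0,0,1,0] -> counters[16]=1

Answer: 1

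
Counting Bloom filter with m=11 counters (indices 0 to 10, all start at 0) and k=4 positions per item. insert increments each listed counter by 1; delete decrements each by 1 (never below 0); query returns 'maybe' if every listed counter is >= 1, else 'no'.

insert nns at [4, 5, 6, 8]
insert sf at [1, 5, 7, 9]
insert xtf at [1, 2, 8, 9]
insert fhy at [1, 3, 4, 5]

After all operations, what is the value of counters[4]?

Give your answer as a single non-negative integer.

Step 1: insert nns at [4, 5, 6, 8] -> counters=[0,0,0,0,1,1,1,0,1,0,0]
Step 2: insert sf at [1, 5, 7, 9] -> counters=[0,1,0,0,1,2,1,1,1,1,0]
Step 3: insert xtf at [1, 2, 8, 9] -> counters=[0,2,1,0,1,2,1,1,2,2,0]
Step 4: insert fhy at [1, 3, 4, 5] -> counters=[0,3,1,1,2,3,1,1,2,2,0]
Final counters=[0,3,1,1,2,3,1,1,2,2,0] -> counters[4]=2

Answer: 2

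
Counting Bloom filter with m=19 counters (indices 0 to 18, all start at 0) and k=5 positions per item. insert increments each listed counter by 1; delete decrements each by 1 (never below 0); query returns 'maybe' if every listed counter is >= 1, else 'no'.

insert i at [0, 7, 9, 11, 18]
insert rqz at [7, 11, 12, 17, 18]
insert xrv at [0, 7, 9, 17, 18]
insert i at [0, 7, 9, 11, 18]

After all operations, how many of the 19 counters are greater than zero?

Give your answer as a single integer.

Step 1: insert i at [0, 7, 9, 11, 18] -> counters=[1,0,0,0,0,0,0,1,0,1,0,1,0,0,0,0,0,0,1]
Step 2: insert rqz at [7, 11, 12, 17, 18] -> counters=[1,0,0,0,0,0,0,2,0,1,0,2,1,0,0,0,0,1,2]
Step 3: insert xrv at [0, 7, 9, 17, 18] -> counters=[2,0,0,0,0,0,0,3,0,2,0,2,1,0,0,0,0,2,3]
Step 4: insert i at [0, 7, 9, 11, 18] -> counters=[3,0,0,0,0,0,0,4,0,3,0,3,1,0,0,0,0,2,4]
Final counters=[3,0,0,0,0,0,0,4,0,3,0,3,1,0,0,0,0,2,4] -> 7 nonzero

Answer: 7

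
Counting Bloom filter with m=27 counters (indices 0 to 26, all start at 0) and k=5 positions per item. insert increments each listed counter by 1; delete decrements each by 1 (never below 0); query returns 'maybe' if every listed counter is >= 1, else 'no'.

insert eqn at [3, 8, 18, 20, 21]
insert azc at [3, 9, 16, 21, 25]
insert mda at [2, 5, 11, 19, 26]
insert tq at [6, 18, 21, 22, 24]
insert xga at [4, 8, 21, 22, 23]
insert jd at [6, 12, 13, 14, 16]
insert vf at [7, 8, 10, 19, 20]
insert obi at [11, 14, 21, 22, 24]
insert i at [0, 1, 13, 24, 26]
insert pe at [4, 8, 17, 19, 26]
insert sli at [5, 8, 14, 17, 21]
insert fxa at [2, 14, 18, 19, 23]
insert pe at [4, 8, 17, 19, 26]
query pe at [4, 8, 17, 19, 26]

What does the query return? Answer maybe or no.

Step 1: insert eqn at [3, 8, 18, 20, 21] -> counters=[0,0,0,1,0,0,0,0,1,0,0,0,0,0,0,0,0,0,1,0,1,1,0,0,0,0,0]
Step 2: insert azc at [3, 9, 16, 21, 25] -> counters=[0,0,0,2,0,0,0,0,1,1,0,0,0,0,0,0,1,0,1,0,1,2,0,0,0,1,0]
Step 3: insert mda at [2, 5, 11, 19, 26] -> counters=[0,0,1,2,0,1,0,0,1,1,0,1,0,0,0,0,1,0,1,1,1,2,0,0,0,1,1]
Step 4: insert tq at [6, 18, 21, 22, 24] -> counters=[0,0,1,2,0,1,1,0,1,1,0,1,0,0,0,0,1,0,2,1,1,3,1,0,1,1,1]
Step 5: insert xga at [4, 8, 21, 22, 23] -> counters=[0,0,1,2,1,1,1,0,2,1,0,1,0,0,0,0,1,0,2,1,1,4,2,1,1,1,1]
Step 6: insert jd at [6, 12, 13, 14, 16] -> counters=[0,0,1,2,1,1,2,0,2,1,0,1,1,1,1,0,2,0,2,1,1,4,2,1,1,1,1]
Step 7: insert vf at [7, 8, 10, 19, 20] -> counters=[0,0,1,2,1,1,2,1,3,1,1,1,1,1,1,0,2,0,2,2,2,4,2,1,1,1,1]
Step 8: insert obi at [11, 14, 21, 22, 24] -> counters=[0,0,1,2,1,1,2,1,3,1,1,2,1,1,2,0,2,0,2,2,2,5,3,1,2,1,1]
Step 9: insert i at [0, 1, 13, 24, 26] -> counters=[1,1,1,2,1,1,2,1,3,1,1,2,1,2,2,0,2,0,2,2,2,5,3,1,3,1,2]
Step 10: insert pe at [4, 8, 17, 19, 26] -> counters=[1,1,1,2,2,1,2,1,4,1,1,2,1,2,2,0,2,1,2,3,2,5,3,1,3,1,3]
Step 11: insert sli at [5, 8, 14, 17, 21] -> counters=[1,1,1,2,2,2,2,1,5,1,1,2,1,2,3,0,2,2,2,3,2,6,3,1,3,1,3]
Step 12: insert fxa at [2, 14, 18, 19, 23] -> counters=[1,1,2,2,2,2,2,1,5,1,1,2,1,2,4,0,2,2,3,4,2,6,3,2,3,1,3]
Step 13: insert pe at [4, 8, 17, 19, 26] -> counters=[1,1,2,2,3,2,2,1,6,1,1,2,1,2,4,0,2,3,3,5,2,6,3,2,3,1,4]
Query pe: check counters[4]=3 counters[8]=6 counters[17]=3 counters[19]=5 counters[26]=4 -> maybe

Answer: maybe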